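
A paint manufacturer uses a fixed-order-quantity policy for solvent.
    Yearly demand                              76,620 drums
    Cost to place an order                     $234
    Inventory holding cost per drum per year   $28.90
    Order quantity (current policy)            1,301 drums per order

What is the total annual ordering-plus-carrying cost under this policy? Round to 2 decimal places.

Orders/yr = 76,620/1,301 = 58.893; ordering cost = 58.893 × $234 = $13,781.00
Average inventory = 1,301/2 = 650.5; holding cost = 650.5 × $28.9 = $18,799.45
Total = $13,781.00 + $18,799.45 = $32,580.45

$32,580.45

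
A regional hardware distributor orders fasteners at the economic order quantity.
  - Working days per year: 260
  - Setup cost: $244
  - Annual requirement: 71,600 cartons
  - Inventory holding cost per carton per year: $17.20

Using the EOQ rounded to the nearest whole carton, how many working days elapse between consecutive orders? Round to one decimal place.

5.2 days

EOQ = √(2DS/H) = √(2 × 71,600 × 244 / 17.2)
    = √(2,031,441.86) ≈ 1,425.29 → Q = 1,425 cartons
T = Q/D × 260 days = 1,425/71,600 × 260 = 5.175 days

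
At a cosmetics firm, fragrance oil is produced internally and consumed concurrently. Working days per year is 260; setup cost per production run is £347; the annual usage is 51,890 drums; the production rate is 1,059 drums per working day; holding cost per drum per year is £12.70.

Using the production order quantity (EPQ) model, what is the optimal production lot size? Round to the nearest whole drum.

Daily demand d = 51,890/260 = 199.577; p = 1059; 1 − d/p = 0.81154
EPQ = √(2DS / (H(1 − d/p)))
    = √(2 × 51,890 × 347 / (12.7 × 0.81154)) ≈ 1,869.24

1,869 drums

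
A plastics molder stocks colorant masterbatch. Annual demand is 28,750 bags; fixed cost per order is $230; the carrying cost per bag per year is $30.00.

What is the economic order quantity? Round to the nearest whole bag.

664 bags

Optimal lot size Q* = (2 × 28,750 × $230 / $30)^½ ≈ 663.95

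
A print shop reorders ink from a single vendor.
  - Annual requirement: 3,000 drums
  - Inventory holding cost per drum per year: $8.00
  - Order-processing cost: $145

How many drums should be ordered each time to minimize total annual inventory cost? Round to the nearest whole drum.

2DS/H = 2·3,000·145/8 = 108,750.00
EOQ = √108,750.00 ≈ 329.77

330 drums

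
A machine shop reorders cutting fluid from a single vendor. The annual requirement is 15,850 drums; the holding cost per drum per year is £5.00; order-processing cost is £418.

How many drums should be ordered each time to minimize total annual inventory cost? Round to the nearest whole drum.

1,628 drums

2DS/H = 2·15,850·418/5 = 2,650,120.00
EOQ = √2,650,120.00 ≈ 1,627.92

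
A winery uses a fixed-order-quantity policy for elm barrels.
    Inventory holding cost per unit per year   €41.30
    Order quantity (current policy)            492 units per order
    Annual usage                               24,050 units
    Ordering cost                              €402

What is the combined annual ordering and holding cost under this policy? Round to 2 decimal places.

Ordering: D/Q × S = 24,050/492 × €402 = €19,650.61
Holding:  Q/2 × H = 492/2 × €41.3 = €10,159.80
Total = €19,650.61 + €10,159.80 = €29,810.41

€29,810.41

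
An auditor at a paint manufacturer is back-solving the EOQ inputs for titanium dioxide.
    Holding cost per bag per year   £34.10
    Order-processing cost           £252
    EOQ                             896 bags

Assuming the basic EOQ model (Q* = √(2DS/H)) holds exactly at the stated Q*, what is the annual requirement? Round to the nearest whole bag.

Since Q* = (2DS/H)^½, squaring gives Q*²·H = 2DS.
D = Q²H / (2S) = 896² × 34.1 / (2 × 252) = 54,317.51

54,318 bags per year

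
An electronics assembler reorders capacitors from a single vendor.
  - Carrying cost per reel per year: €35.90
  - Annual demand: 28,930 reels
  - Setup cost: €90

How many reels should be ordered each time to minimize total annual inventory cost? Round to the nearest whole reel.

2DS/H = 2·28,930·90/35.9 = 145,052.92
EOQ = √145,052.92 ≈ 380.86

381 reels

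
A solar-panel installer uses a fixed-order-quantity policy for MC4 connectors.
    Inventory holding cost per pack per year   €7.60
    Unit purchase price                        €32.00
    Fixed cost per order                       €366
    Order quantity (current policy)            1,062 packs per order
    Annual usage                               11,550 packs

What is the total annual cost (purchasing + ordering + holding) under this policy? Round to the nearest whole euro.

Orders/yr = 11,550/1,062 = 10.876; ordering cost = 10.876 × €366 = €3,980.51
Average inventory = 1,062/2 = 531; holding cost = 531 × €7.6 = €4,035.60
Purchase cost = D·C = 11,550 × 32 = €369,600.00
Total = €3,980.51 + €4,035.60 + €369,600.00 = €377,616.11

€377,616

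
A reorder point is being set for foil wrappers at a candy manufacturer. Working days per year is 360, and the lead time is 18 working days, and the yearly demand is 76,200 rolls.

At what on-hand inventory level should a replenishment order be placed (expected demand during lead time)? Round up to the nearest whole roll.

3,810 rolls

Daily demand d = 76,200 / 360 = 211.667 rolls/day
Demand during lead time = 211.667 × 18 = 3,810.00
Reorder point = 3,810.00 → round up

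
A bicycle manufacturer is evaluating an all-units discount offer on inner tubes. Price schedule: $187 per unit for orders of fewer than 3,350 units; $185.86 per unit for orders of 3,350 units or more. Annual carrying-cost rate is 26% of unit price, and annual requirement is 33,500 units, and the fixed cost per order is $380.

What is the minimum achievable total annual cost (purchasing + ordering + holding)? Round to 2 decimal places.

$6,299,683.31

H₁ = 26%×$187 = $48.6200;  H₂ = 26%×$185.86 = $48.3236
EOQ₁ = √(2×33,500×380/48.6200) = 723.64  (< 3,350, feasible at tier 1)
EOQ₂ = √(2×33,500×380/48.3236) = 725.85  (< 3,350 → use Q = 3,350 at tier-2 price)
TC(tier 1 (EOQ₁), Q≈723.6) = $6,299,683.31
TC(tier 2, Q≈3,350.0) = $6,311,052.03
Minimum at tier 1 (EOQ₁): $6,299,683.31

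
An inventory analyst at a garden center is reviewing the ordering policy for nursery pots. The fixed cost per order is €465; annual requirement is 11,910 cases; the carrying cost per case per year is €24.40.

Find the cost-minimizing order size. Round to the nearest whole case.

674 cases

Q* = √(2·D·S / H) = √(2·11,910·465 / 24.4) = √453,946.7 ≈ 673.76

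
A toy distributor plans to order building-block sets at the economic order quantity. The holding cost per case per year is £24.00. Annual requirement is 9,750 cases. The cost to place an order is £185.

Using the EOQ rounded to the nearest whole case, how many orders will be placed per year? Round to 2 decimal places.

25.13 orders per year

2DS/H = 2·9,750·185/24 = 150,312.50
EOQ = √150,312.50 ≈ 387.70 → Q = 388
Orders per year = D/Q = 9,750 / 388 = 25.129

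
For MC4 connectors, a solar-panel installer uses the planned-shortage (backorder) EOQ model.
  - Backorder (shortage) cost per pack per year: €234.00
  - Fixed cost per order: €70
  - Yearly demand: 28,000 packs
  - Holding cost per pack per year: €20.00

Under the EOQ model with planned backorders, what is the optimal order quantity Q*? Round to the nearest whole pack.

Basic EOQ = √(2·28,000·70/20) = 442.719
Backorder adjustment √((H+b)/b) = √((20+234)/234) = 1.0419
Q* = 442.719 × 1.0419 ≈ 461.25

461 packs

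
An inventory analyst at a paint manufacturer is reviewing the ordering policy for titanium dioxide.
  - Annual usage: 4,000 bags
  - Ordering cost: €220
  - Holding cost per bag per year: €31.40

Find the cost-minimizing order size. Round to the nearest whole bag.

237 bags

2DS/H = 2·4,000·220/31.4 = 56,050.96
EOQ = √56,050.96 ≈ 236.75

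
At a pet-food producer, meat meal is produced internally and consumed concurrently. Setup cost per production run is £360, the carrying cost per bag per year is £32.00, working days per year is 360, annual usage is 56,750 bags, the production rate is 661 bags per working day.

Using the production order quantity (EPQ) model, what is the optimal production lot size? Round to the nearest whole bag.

Daily demand d = 56,750/360 = 157.639; p = 661; 1 − d/p = 0.76151
EPQ = √(2DS / (H(1 − d/p)))
    = √(2 × 56,750 × 360 / (32 × 0.76151)) ≈ 1,294.90

1,295 bags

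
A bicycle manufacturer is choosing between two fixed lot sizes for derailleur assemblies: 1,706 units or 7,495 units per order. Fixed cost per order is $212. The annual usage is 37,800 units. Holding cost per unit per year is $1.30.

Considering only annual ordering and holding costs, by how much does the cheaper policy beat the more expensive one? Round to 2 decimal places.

Annual cost at Q: ordering D·S/Q plus holding Q·H/2.
TC(1,706) = (37,800/1,706)×212 + (1,706/2)×1.3 = $5,806.20
TC(7,495) = (37,800/7,495)×212 + (7,495/2)×1.3 = $5,940.94
Lots of 1,706 are cheaper by $134.74.

$134.74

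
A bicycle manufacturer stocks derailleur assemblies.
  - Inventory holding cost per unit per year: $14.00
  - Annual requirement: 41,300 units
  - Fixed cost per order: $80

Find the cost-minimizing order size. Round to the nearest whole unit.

Q* = √(2·D·S / H) = √(2·41,300·80 / 14) = √472,000.0 ≈ 687.02

687 units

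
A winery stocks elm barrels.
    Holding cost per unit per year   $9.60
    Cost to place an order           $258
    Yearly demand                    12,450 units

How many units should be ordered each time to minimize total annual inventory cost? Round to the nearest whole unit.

818 units

2DS/H = 2·12,450·258/9.6 = 669,187.50
EOQ = √669,187.50 ≈ 818.04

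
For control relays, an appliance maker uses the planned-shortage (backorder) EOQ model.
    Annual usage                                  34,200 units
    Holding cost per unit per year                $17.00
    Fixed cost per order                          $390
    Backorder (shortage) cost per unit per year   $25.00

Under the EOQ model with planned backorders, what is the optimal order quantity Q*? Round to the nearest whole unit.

Q* = √(2DS/H) · √((H + b)/b)
   = √(2 × 34,200 × 390 / 17) · √((17 + 25) / 25)
   = 1,252.668 × 1.2961 ≈ 1,623.64

1,624 units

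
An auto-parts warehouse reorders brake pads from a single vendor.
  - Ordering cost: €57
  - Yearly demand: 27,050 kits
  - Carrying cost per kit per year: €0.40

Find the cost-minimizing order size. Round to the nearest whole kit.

2,777 kits

Q* = √(2·D·S / H) = √(2·27,050·57 / 0.4) = √7,709,250.0 ≈ 2,776.55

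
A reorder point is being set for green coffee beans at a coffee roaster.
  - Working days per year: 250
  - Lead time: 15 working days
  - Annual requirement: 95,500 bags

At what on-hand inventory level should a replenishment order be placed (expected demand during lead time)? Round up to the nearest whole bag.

Daily demand d = 95,500 / 250 = 382.000 bags/day
Demand during lead time = 382.000 × 15 = 5,730.00
Reorder point = 5,730.00 → round up

5,730 bags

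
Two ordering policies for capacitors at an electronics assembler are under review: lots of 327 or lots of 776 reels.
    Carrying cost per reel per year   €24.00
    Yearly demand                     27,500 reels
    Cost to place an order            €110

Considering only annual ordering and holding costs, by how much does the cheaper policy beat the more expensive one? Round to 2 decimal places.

€35.43

Annual cost at Q: ordering D·S/Q plus holding Q·H/2.
TC(327) = (27,500/327)×110 + (327/2)×24 = €13,174.76
TC(776) = (27,500/776)×110 + (776/2)×24 = €13,210.20
Lots of 327 are cheaper by €35.43.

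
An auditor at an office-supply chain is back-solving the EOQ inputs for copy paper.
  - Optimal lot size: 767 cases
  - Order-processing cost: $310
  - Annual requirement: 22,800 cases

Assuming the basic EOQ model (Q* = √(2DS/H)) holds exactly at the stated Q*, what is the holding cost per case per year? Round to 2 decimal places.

$24.03

From Q* = √(2DS/H) ⇒ Q*² = 2DS/H.
H = 2DS / Q² = 2 × 22,800 × 310 / 767² = 24.0290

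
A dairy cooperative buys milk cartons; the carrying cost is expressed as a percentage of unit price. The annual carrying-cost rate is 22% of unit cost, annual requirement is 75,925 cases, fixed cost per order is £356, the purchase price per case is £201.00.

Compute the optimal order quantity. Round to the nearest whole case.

1,106 cases

Carrying cost H = £201 × 22% = £44.2200/case/yr
Optimal lot size Q* = (2 × 75,925 × £356 / £44.22)^½ ≈ 1,105.66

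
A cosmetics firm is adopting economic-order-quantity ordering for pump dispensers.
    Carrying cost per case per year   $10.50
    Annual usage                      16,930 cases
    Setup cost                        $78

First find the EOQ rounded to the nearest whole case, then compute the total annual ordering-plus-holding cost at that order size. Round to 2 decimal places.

$5,266.06

2DS/H = 2·16,930·78/10.5 = 251,531.43
EOQ = √251,531.43 ≈ 501.53 → Q = 502 cases
Ordering: D/Q × S = 16,930/502 × $78 = $2,630.56
Holding:  Q/2 × H = 502/2 × $10.5 = $2,635.50
Total = $2,630.56 + $2,635.50 = $5,266.06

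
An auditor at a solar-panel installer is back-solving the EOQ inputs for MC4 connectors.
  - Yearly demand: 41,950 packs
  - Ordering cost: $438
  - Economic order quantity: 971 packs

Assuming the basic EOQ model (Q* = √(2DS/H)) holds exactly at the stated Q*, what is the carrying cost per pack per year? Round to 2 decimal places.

$38.98

Since Q* = (2DS/H)^½, squaring gives Q*²·H = 2DS.
H = 2DS / Q² = 2 × 41,950 × 438 / 971² = 38.9760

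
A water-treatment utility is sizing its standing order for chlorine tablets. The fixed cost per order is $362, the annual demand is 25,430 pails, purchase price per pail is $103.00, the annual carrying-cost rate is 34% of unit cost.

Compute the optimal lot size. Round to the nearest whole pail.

Carrying cost H = $103 × 34% = $35.0200/pail/yr
EOQ = √(2DS/H) = √(2 × 25,430 × 362 / 35.02)
    = √(525,737.29) ≈ 725.08

725 pails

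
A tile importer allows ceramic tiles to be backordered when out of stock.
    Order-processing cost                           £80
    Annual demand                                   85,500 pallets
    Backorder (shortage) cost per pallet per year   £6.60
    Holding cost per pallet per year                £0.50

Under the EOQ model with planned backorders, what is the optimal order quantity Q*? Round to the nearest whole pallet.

5,425 pallets

Q* = √(2DS/H) · √((H + b)/b)
   = √(2 × 85,500 × 80 / 0.5) · √((0.5 + 6.6) / 6.6)
   = 5,230.679 × 1.0372 ≈ 5,425.19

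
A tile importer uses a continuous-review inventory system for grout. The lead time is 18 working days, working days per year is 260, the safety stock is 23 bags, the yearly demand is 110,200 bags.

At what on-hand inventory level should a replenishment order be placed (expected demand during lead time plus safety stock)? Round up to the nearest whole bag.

Daily demand d = 110,200 / 260 = 423.846 bags/day
Demand during lead time = 423.846 × 18 = 7,629.23
Reorder point = 7,629.23 + 23 = 7,652.23 → round up

7,653 bags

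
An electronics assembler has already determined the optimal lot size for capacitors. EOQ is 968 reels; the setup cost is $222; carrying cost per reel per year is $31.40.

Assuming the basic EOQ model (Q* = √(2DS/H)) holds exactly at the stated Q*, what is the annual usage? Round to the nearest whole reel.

66,267 reels per year

Since Q* = (2DS/H)^½, squaring gives Q*²·H = 2DS.
D = Q²H / (2S) = 968² × 31.4 / (2 × 222) = 66,267.01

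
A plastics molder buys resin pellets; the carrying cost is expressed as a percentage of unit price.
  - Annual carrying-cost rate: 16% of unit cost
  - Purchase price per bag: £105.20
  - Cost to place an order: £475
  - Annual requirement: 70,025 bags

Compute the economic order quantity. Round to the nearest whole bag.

Holding cost per bag per year: H = 16% × £105.2 = £16.8320
2DS/H = 2·70,025·475/16.832 = 3,952,218.99
EOQ = √3,952,218.99 ≈ 1,988.02

1,988 bags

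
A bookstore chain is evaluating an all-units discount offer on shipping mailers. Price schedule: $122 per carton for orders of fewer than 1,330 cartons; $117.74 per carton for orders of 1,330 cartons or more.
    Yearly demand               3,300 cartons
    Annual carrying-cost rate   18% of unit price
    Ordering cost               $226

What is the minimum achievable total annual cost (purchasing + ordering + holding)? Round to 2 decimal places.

H₁ = 18%×$122 = $21.9600;  H₂ = 18%×$117.74 = $21.1932
EOQ₁ = √(2×3,300×226/21.9600) = 260.62  (< 1,330, feasible at tier 1)
EOQ₂ = √(2×3,300×226/21.1932) = 265.29  (< 1,330 → use Q = 1,330 at tier-2 price)
TC(tier 1 (EOQ₁), Q≈260.6) = $408,323.25
TC(tier 2, Q≈1,330.0) = $403,196.23
Minimum at tier 2: $403,196.23

$403,196.23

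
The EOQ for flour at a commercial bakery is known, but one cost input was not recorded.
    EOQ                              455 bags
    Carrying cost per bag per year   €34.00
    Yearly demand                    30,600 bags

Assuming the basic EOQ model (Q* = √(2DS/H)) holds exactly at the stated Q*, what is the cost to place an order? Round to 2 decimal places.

EOQ relation: Q² = 2DS/H, so rearrange for the unknown.
S = Q²H / (2D) = 455² × 34 / (2 × 30,600) = 115.0139

€115.01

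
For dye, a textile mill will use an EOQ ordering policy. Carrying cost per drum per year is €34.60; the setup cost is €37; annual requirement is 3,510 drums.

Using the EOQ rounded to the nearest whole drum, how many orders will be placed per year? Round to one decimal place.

Q* = √(2·D·S / H) = √(2·3,510·37 / 34.6) = √7,506.9 ≈ 86.64 → Q = 87
Orders per year = D/Q = 3,510 / 87 = 40.345

40.3 orders per year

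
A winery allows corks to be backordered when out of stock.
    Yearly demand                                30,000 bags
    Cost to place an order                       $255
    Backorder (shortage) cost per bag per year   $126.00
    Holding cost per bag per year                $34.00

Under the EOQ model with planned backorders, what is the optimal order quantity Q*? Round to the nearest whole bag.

756 bags

Basic EOQ = √(2·30,000·255/34) = 670.820
Backorder adjustment √((H+b)/b) = √((34+126)/126) = 1.1269
Q* = 670.820 × 1.1269 ≈ 755.93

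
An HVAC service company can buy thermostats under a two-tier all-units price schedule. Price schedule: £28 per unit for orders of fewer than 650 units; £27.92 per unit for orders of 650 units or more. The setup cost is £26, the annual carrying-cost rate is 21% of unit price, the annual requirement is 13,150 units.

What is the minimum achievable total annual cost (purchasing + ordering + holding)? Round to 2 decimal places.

H₁ = 21%×£28 = £5.8800;  H₂ = 21%×£27.92 = £5.8632
EOQ₁ = √(2×13,150×26/5.8800) = 341.02  (< 650, feasible at tier 1)
EOQ₂ = √(2×13,150×26/5.8632) = 341.51  (< 650 → use Q = 650 at tier-2 price)
TC(tier 1 (EOQ₁), Q≈341.0) = £370,205.18
TC(tier 2, Q≈650.0) = £369,579.54
Minimum at tier 2: £369,579.54

£369,579.54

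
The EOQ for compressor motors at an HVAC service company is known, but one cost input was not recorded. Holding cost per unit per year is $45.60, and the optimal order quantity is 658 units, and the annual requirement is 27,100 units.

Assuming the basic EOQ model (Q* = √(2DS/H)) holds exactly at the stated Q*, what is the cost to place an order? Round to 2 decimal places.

EOQ relation: Q² = 2DS/H, so rearrange for the unknown.
S = Q²H / (2D) = 658² × 45.6 / (2 × 27,100) = 364.2649

$364.26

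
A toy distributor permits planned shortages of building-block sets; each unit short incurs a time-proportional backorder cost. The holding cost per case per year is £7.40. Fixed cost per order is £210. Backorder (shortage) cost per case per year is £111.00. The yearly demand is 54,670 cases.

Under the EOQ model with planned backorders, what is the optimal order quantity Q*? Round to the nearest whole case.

Basic EOQ = √(2·54,670·210/7.4) = 1,761.503
Backorder adjustment √((H+b)/b) = √((7.4+111)/111) = 1.0328
Q* = 1,761.503 × 1.0328 ≈ 1,819.27

1,819 cases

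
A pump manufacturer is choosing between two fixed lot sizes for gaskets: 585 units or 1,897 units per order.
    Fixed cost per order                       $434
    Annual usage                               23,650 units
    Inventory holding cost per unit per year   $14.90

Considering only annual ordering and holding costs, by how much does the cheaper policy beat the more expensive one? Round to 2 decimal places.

For each Q, cost = (D/Q)·S + (Q/2)·H.
TC(585) = (23,650/585)×434 + (585/2)×14.9 = $21,903.72
TC(1,897) = (23,650/1,897)×434 + (1,897/2)×14.9 = $19,543.35
Cheaper: Q = 1,897.  Difference = $2,360.37

$2,360.37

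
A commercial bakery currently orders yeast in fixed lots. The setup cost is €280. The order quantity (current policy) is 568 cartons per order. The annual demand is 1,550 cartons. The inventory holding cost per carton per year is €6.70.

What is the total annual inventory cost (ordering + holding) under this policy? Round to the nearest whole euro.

€2,667

Annual ordering cost = (D/Q)·S = (1,550/568) × 280 = €764.08
Annual holding cost  = (Q/2)·H = (568/2) × 6.7 = €1,902.80
Total = €764.08 + €1,902.80 = €2,666.88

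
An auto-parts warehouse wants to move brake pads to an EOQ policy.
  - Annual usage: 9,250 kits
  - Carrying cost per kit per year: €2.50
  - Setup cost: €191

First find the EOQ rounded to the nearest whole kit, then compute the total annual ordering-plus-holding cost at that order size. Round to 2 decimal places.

€2,972.16

2DS/H = 2·9,250·191/2.5 = 1,413,400.00
EOQ = √1,413,400.00 ≈ 1,188.87 → Q = 1,189 kits
Orders/yr = 9,250/1,189 = 7.780; ordering cost = 7.780 × €191 = €1,485.91
Average inventory = 1,189/2 = 594.5; holding cost = 594.5 × €2.5 = €1,486.25
Total = €1,485.91 + €1,486.25 = €2,972.16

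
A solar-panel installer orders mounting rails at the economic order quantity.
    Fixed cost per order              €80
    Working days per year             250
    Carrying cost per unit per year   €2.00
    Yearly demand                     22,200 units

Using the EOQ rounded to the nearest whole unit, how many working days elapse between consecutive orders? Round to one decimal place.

Optimal lot size Q* = (2 × 22,200 × €80 / €2)^½ ≈ 1,332.67 → Q = 1,333 units
Cycle time = (working days × Q)/D = (250 × 1,333) / 22,200 = 15.011 days

15.0 days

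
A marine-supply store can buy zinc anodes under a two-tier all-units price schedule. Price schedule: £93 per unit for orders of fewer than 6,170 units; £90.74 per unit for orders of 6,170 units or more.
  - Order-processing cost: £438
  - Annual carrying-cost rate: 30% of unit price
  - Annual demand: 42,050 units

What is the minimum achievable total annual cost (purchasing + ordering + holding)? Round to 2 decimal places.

£3,902,581.94

H₁ = 30%×£93 = £27.9000;  H₂ = 30%×£90.74 = £27.2220
EOQ₁ = √(2×42,050×438/27.9000) = 1,149.03  (< 6,170, feasible at tier 1)
EOQ₂ = √(2×42,050×438/27.2220) = 1,163.26  (< 6,170 → use Q = 6,170 at tier-2 price)
TC(tier 1 (EOQ₁), Q≈1,149.0) = £3,942,708.05
TC(tier 2, Q≈6,170.0) = £3,902,581.94
Minimum at tier 2: £3,902,581.94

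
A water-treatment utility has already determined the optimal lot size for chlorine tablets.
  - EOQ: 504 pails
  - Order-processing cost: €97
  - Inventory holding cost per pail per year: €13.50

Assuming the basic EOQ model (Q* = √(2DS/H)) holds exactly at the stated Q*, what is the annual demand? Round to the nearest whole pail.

Since Q* = (2DS/H)^½, squaring gives Q*²·H = 2DS.
D = Q²H / (2S) = 504² × 13.5 / (2 × 97) = 17,676.37

17,676 pails per year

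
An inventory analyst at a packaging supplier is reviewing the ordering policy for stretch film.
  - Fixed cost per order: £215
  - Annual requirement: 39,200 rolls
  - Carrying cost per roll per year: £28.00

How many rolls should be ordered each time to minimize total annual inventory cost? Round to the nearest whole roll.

Optimal lot size Q* = (2 × 39,200 × £215 / £28)^½ ≈ 775.89

776 rolls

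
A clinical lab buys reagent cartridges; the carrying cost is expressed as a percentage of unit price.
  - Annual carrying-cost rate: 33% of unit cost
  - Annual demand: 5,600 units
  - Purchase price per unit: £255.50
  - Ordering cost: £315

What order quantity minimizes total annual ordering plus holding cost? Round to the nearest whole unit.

Carrying cost H = £255.5 × 33% = £84.3150/unit/yr
2DS/H = 2·5,600·315/84.315 = 41,843.09
EOQ = √41,843.09 ≈ 204.56

205 units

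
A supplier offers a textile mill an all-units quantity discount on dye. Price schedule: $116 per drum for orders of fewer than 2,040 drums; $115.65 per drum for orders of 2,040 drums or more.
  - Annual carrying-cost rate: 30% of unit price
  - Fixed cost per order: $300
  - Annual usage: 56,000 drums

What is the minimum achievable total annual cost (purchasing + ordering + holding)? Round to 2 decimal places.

$6,520,024.19

H₁ = 30%×$116 = $34.8000;  H₂ = 30%×$115.65 = $34.6950
EOQ₁ = √(2×56,000×300/34.8000) = 982.61  (< 2,040, feasible at tier 1)
EOQ₂ = √(2×56,000×300/34.6950) = 984.09  (< 2,040 → use Q = 2,040 at tier-2 price)
TC(tier 1 (EOQ₁), Q≈982.6) = $6,530,194.74
TC(tier 2, Q≈2,040.0) = $6,520,024.19
Minimum at tier 2: $6,520,024.19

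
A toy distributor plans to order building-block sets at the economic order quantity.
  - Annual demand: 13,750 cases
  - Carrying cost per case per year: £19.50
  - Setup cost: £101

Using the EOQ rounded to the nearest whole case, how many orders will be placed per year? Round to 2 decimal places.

36.47 orders per year

Optimal lot size Q* = (2 × 13,750 × £101 / £19.5)^½ ≈ 377.41 → Q = 377
Orders per year = D/Q = 13,750 / 377 = 36.472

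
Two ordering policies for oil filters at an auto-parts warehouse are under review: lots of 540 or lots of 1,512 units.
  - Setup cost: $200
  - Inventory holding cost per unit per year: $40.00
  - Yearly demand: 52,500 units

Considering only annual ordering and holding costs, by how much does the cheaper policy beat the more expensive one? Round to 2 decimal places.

$6,940.00

For each Q, cost = (D/Q)·S + (Q/2)·H.
TC(540) = (52,500/540)×200 + (540/2)×40 = $30,244.44
TC(1,512) = (52,500/1,512)×200 + (1,512/2)×40 = $37,184.44
|ΔTC| = |$30,244.44 − $37,184.44| = $6,940.00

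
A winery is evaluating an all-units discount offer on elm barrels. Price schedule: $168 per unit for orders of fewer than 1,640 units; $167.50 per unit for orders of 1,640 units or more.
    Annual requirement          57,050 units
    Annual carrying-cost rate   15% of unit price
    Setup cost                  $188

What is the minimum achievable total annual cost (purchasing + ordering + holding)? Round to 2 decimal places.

$9,583,017.38

H₁ = 15%×$168 = $25.2000;  H₂ = 15%×$167.50 = $25.1250
EOQ₁ = √(2×57,050×188/25.2000) = 922.62  (< 1,640, feasible at tier 1)
EOQ₂ = √(2×57,050×188/25.1250) = 923.99  (< 1,640 → use Q = 1,640 at tier-2 price)
TC(tier 1 (EOQ₁), Q≈922.6) = $9,607,649.95
TC(tier 2, Q≈1,640.0) = $9,583,017.38
Minimum at tier 2: $9,583,017.38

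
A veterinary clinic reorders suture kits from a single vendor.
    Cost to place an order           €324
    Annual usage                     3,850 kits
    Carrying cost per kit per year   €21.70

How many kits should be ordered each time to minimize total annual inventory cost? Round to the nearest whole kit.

339 kits

2DS/H = 2·3,850·324/21.7 = 114,967.74
EOQ = √114,967.74 ≈ 339.07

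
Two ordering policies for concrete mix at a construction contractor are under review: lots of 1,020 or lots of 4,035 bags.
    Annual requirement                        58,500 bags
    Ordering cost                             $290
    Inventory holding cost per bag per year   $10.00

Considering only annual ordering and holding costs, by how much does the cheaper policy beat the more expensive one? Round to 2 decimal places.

Annual cost at Q: ordering D·S/Q plus holding Q·H/2.
TC(1,020) = (58,500/1,020)×290 + (1,020/2)×10 = $21,732.35
TC(4,035) = (58,500/4,035)×290 + (4,035/2)×10 = $24,379.46
Lots of 1,020 are cheaper by $2,647.11.

$2,647.11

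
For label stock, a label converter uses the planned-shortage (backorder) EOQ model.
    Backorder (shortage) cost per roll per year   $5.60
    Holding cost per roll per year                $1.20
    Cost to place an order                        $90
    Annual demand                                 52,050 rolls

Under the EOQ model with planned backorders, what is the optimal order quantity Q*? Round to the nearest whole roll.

Basic EOQ = √(2·52,050·90/1.2) = 2,794.190
Backorder adjustment √((H+b)/b) = √((1.2+5.6)/5.6) = 1.1019
Q* = 2,794.190 × 1.1019 ≈ 3,079.05

3,079 rolls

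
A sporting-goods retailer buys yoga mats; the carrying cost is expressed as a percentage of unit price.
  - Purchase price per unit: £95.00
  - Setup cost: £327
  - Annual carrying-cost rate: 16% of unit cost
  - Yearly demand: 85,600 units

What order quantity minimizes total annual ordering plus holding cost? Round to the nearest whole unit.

Holding cost per unit per year: H = 16% × £95 = £15.2000
2DS/H = 2·85,600·327/15.2 = 3,683,052.63
EOQ = √3,683,052.63 ≈ 1,919.13

1,919 units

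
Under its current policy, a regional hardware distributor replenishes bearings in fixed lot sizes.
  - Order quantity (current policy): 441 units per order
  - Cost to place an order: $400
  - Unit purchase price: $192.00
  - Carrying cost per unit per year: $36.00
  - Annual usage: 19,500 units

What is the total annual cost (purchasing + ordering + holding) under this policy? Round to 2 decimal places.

Orders/yr = 19,500/441 = 44.218; ordering cost = 44.218 × $400 = $17,687.07
Average inventory = 441/2 = 220.5; holding cost = 220.5 × $36 = $7,938.00
Purchase cost = D·C = 19,500 × 192 = $3,744,000.00
Total = $17,687.07 + $7,938.00 + $3,744,000.00 = $3,769,625.07

$3,769,625.07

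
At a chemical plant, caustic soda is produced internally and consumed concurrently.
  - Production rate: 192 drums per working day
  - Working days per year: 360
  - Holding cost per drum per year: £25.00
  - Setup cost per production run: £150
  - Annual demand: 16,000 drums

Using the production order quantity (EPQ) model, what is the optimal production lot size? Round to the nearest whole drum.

d = 16,000/360 = 44.4444 drums/day;  effective holding cost H(1 − d/p) = 25·(1 − 44.4444/192) = 19.21296
Q* = √(2DS / H_eff) = √(2·16,000·150 / 19.21296) ≈ 499.83

500 drums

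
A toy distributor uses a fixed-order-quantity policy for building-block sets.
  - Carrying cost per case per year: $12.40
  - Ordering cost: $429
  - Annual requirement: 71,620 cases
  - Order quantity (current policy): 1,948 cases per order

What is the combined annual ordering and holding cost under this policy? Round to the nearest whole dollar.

Orders/yr = 71,620/1,948 = 36.766; ordering cost = 36.766 × $429 = $15,772.58
Average inventory = 1,948/2 = 974; holding cost = 974 × $12.4 = $12,077.60
Total = $15,772.58 + $12,077.60 = $27,850.18

$27,850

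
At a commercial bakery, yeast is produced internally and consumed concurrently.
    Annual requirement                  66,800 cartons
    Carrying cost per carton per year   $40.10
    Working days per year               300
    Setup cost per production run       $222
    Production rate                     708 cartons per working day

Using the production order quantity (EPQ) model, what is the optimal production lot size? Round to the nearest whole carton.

d = 66,800/300 = 222.6667 cartons/day;  effective holding cost H(1 − d/p) = 40.1·(1 − 222.6667/708) = 27.48851
Q* = √(2DS / H_eff) = √(2·66,800·222 / 27.48851) ≈ 1,038.73

1,039 cartons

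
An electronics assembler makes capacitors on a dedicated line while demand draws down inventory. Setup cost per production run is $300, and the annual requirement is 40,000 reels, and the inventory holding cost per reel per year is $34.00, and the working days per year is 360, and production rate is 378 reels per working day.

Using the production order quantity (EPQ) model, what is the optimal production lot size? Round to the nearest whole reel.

1,000 reels

d = 40,000/360 = 111.1111 reels/day;  effective holding cost H(1 − d/p) = 34·(1 − 111.1111/378) = 24.00588
Q* = √(2DS / H_eff) = √(2·40,000·300 / 24.00588) ≈ 999.88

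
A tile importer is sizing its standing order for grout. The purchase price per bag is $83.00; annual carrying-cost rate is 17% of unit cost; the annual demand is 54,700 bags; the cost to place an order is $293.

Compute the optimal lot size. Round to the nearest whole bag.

Holding cost per bag per year: H = 17% × $83 = $14.1100
Q* = √(2·D·S / H) = √(2·54,700·293 / 14.11) = √2,271,736.4 ≈ 1,507.23

1,507 bags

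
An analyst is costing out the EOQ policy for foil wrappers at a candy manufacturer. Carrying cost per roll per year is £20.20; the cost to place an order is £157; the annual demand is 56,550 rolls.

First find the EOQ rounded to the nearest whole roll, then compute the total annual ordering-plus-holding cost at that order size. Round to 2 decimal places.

£18,938.99

EOQ = √(2DS/H) = √(2 × 56,550 × 157 / 20.2)
    = √(879,044.55) ≈ 937.57 → Q = 938 rolls
Annual ordering cost = (D/Q)·S = (56,550/938) × 157 = £9,465.19
Annual holding cost  = (Q/2)·H = (938/2) × 20.2 = £9,473.80
Total = £9,465.19 + £9,473.80 = £18,938.99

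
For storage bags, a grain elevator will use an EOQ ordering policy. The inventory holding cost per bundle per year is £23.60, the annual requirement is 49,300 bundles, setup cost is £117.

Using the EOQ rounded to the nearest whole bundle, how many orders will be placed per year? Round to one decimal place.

2DS/H = 2·49,300·117/23.6 = 488,822.03
EOQ = √488,822.03 ≈ 699.16 → Q = 699
N = D/Q = 49,300/699 ≈ 70.529 orders/yr

70.5 orders per year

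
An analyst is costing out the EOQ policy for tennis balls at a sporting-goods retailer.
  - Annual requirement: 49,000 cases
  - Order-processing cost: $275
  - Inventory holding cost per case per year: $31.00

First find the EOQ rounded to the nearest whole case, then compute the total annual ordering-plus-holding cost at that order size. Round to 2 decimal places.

$28,904.15

2DS/H = 2·49,000·275/31 = 869,354.84
EOQ = √869,354.84 ≈ 932.39 → Q = 932 cases
Annual ordering cost = (D/Q)·S = (49,000/932) × 275 = $14,458.15
Annual holding cost  = (Q/2)·H = (932/2) × 31 = $14,446.00
Total = $14,458.15 + $14,446.00 = $28,904.15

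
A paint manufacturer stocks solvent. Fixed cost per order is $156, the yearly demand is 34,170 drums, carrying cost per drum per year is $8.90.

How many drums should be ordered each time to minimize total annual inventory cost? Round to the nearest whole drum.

EOQ = √(2DS/H) = √(2 × 34,170 × 156 / 8.9)
    = √(1,197,869.66) ≈ 1,094.47

1,094 drums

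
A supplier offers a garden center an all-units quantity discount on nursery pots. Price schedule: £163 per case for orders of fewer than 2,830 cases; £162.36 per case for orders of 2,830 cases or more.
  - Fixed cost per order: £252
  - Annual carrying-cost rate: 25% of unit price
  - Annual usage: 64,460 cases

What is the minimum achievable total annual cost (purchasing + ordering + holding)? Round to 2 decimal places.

£10,528,900.35

H₁ = 25%×£163 = £40.7500;  H₂ = 25%×£162.36 = £40.5900
EOQ₁ = √(2×64,460×252/40.7500) = 892.89  (< 2,830, feasible at tier 1)
EOQ₂ = √(2×64,460×252/40.5900) = 894.65  (< 2,830 → use Q = 2,830 at tier-2 price)
TC(tier 1 (EOQ₁), Q≈892.9) = £10,543,365.15
TC(tier 2, Q≈2,830.0) = £10,528,900.35
Minimum at tier 2: £10,528,900.35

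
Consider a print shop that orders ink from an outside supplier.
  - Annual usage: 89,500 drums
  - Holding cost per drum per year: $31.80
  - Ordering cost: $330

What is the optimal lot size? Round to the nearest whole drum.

Q* = √(2·D·S / H) = √(2·89,500·330 / 31.8) = √1,857,547.2 ≈ 1,362.92

1,363 drums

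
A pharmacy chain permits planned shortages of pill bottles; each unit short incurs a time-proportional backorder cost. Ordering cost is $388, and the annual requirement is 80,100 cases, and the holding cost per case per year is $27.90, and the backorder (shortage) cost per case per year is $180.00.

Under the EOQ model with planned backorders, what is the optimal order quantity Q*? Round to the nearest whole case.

1,604 cases

Basic EOQ = √(2·80,100·388/27.9) = 1,492.605
Backorder adjustment √((H+b)/b) = √((27.9+180)/180) = 1.0747
Q* = 1,492.605 × 1.0747 ≈ 1,604.12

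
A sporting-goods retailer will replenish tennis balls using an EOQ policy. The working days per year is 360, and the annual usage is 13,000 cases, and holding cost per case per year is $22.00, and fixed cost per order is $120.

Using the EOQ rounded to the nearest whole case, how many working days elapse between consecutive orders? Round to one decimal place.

Q* = √(2·D·S / H) = √(2·13,000·120 / 22) = √141,818.2 ≈ 376.59 → Q = 377 cases
Days between orders = 360 / (D/Q) = 360 / 34.483 ≈ 10.440

10.4 days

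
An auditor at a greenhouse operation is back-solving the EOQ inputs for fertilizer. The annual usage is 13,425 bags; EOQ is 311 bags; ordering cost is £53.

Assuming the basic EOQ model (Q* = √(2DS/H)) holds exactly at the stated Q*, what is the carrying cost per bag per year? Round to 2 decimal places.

From Q* = √(2DS/H) ⇒ Q*² = 2DS/H.
H = 2DS / Q² = 2 × 13,425 × 53 / 311² = 14.7129

£14.71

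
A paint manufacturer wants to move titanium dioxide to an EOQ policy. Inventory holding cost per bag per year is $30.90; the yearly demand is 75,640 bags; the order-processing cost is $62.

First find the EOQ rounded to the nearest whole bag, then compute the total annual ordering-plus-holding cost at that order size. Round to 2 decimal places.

$17,024.17

2DS/H = 2·75,640·62/30.9 = 303,539.16
EOQ = √303,539.16 ≈ 550.94 → Q = 551 bags
Annual ordering cost = (D/Q)·S = (75,640/551) × 62 = $8,511.22
Annual holding cost  = (Q/2)·H = (551/2) × 30.9 = $8,512.95
Total = $8,511.22 + $8,512.95 = $17,024.17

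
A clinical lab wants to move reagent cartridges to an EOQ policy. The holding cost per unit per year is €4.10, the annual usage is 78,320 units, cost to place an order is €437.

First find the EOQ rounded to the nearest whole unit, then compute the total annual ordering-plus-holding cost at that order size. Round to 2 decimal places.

Optimal lot size Q* = (2 × 78,320 × €437 / €4.1)^½ ≈ 4,086.02 → Q = 4,086 units
Orders/yr = 78,320/4,086 = 19.168; ordering cost = 19.168 × €437 = €8,376.37
Average inventory = 4,086/2 = 2043; holding cost = 2043 × €4.1 = €8,376.30
Total = €8,376.37 + €8,376.30 = €16,752.67

€16,752.67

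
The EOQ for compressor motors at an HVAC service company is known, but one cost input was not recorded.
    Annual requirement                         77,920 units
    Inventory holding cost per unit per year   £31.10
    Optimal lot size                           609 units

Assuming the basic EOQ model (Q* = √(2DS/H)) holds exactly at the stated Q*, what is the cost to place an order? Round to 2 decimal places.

EOQ relation: Q² = 2DS/H, so rearrange for the unknown.
S = Q²H / (2D) = 609² × 31.1 / (2 × 77,920) = 74.0144

£74.01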